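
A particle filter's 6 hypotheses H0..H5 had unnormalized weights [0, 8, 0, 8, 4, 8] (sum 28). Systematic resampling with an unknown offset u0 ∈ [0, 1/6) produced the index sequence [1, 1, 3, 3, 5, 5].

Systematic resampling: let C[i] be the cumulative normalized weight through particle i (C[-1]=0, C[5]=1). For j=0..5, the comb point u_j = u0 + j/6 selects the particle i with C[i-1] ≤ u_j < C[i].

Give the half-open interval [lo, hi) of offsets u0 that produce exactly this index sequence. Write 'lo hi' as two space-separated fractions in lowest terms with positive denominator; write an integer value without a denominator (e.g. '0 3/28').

C = [0, 2/7, 2/7, 4/7, 5/7, 1]
j=0 picked index 1: u0 ∈ [0, 2/7)
j=1 picked index 1: u0 ∈ [-1/6, 5/42)
j=2 picked index 3: u0 ∈ [-1/21, 5/21)
j=3 picked index 3: u0 ∈ [-3/14, 1/14)
j=4 picked index 5: u0 ∈ [1/21, 1/3)
j=5 picked index 5: u0 ∈ [-5/42, 1/6)
intersection: [1/21, 1/14)

1/21 1/14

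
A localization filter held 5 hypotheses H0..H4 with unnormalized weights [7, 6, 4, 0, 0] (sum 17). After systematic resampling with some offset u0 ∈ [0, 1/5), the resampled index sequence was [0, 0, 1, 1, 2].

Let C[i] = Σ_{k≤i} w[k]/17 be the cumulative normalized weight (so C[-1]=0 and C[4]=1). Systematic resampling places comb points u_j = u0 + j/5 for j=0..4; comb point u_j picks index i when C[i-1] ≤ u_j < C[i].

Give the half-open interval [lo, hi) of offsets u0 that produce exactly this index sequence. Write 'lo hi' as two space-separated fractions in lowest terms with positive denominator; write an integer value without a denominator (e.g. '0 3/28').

1/85 14/85

C = [7/17, 13/17, 1, 1, 1]
j=0 picked index 0: u0 ∈ [0, 7/17)
j=1 picked index 0: u0 ∈ [-1/5, 18/85)
j=2 picked index 1: u0 ∈ [1/85, 31/85)
j=3 picked index 1: u0 ∈ [-16/85, 14/85)
j=4 picked index 2: u0 ∈ [-3/85, 1/5)
intersection: [1/85, 14/85)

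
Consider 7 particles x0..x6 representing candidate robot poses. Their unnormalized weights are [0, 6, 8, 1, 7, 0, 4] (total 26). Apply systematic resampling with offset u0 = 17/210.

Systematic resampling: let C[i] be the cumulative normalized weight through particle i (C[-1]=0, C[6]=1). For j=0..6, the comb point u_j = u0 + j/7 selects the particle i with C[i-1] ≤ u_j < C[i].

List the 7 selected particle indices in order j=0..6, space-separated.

C = [0, 3/13, 7/13, 15/26, 11/13, 11/13, 1]
j=0: u_0=17/210 ∈ [0, 3/13) → index 1
j=1: u_1=47/210 ∈ [0, 3/13) → index 1
j=2: u_2=11/30 ∈ [3/13, 7/13) → index 2
j=3: u_3=107/210 ∈ [3/13, 7/13) → index 2
j=4: u_4=137/210 ∈ [15/26, 11/13) → index 4
j=5: u_5=167/210 ∈ [15/26, 11/13) → index 4
j=6: u_6=197/210 ∈ [11/13, 1) → index 6

1 1 2 2 4 4 6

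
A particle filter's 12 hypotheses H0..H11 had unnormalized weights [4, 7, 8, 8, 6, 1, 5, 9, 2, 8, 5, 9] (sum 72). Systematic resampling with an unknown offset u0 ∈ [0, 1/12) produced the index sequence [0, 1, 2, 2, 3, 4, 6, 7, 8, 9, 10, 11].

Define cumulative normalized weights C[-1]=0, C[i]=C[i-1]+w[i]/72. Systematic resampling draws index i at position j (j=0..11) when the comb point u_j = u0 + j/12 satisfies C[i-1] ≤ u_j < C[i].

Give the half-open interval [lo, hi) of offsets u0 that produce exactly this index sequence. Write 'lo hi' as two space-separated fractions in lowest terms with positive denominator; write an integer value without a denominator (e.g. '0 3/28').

C = [1/18, 11/72, 19/72, 3/8, 11/24, 17/36, 13/24, 2/3, 25/36, 29/36, 7/8, 1]
j=0 picked index 0: u0 ∈ [0, 1/18)
j=1 picked index 1: u0 ∈ [-1/36, 5/72)
j=2 picked index 2: u0 ∈ [-1/72, 7/72)
j=3 picked index 2: u0 ∈ [-7/72, 1/72)
j=4 picked index 3: u0 ∈ [-5/72, 1/24)
j=5 picked index 4: u0 ∈ [-1/24, 1/24)
j=6 picked index 6: u0 ∈ [-1/36, 1/24)
j=7 picked index 7: u0 ∈ [-1/24, 1/12)
j=8 picked index 8: u0 ∈ [0, 1/36)
j=9 picked index 9: u0 ∈ [-1/18, 1/18)
j=10 picked index 10: u0 ∈ [-1/36, 1/24)
j=11 picked index 11: u0 ∈ [-1/24, 1/12)
intersection: [0, 1/72)

0 1/72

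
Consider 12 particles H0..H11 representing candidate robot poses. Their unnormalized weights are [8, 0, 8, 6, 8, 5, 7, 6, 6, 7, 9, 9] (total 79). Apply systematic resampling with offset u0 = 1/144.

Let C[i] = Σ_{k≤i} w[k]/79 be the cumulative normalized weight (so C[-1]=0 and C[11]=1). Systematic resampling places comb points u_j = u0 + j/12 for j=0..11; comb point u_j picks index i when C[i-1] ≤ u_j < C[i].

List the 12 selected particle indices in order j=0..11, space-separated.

C = [8/79, 8/79, 16/79, 22/79, 30/79, 35/79, 42/79, 48/79, 54/79, 61/79, 70/79, 1]
j=0: u_0=1/144 ∈ [0, 8/79) → index 0
j=1: u_1=13/144 ∈ [0, 8/79) → index 0
j=2: u_2=25/144 ∈ [8/79, 16/79) → index 2
j=3: u_3=37/144 ∈ [16/79, 22/79) → index 3
j=4: u_4=49/144 ∈ [22/79, 30/79) → index 4
j=5: u_5=61/144 ∈ [30/79, 35/79) → index 5
j=6: u_6=73/144 ∈ [35/79, 42/79) → index 6
j=7: u_7=85/144 ∈ [42/79, 48/79) → index 7
j=8: u_8=97/144 ∈ [48/79, 54/79) → index 8
j=9: u_9=109/144 ∈ [54/79, 61/79) → index 9
j=10: u_10=121/144 ∈ [61/79, 70/79) → index 10
j=11: u_11=133/144 ∈ [70/79, 1) → index 11

0 0 2 3 4 5 6 7 8 9 10 11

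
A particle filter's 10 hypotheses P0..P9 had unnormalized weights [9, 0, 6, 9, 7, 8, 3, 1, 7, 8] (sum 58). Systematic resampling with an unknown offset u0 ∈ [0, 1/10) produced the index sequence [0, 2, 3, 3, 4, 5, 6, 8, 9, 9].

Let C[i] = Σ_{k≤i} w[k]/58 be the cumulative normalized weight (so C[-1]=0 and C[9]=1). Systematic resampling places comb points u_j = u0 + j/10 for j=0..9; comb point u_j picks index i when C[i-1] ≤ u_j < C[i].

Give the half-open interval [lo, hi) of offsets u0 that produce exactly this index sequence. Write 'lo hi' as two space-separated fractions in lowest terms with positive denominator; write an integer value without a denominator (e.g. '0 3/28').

21/290 1/10

C = [9/58, 9/58, 15/58, 12/29, 31/58, 39/58, 21/29, 43/58, 25/29, 1]
j=0 picked index 0: u0 ∈ [0, 9/58)
j=1 picked index 2: u0 ∈ [8/145, 23/145)
j=2 picked index 3: u0 ∈ [17/290, 31/145)
j=3 picked index 3: u0 ∈ [-6/145, 33/290)
j=4 picked index 4: u0 ∈ [2/145, 39/290)
j=5 picked index 5: u0 ∈ [1/29, 5/29)
j=6 picked index 6: u0 ∈ [21/290, 18/145)
j=7 picked index 8: u0 ∈ [6/145, 47/290)
j=8 picked index 9: u0 ∈ [9/145, 1/5)
j=9 picked index 9: u0 ∈ [-11/290, 1/10)
intersection: [21/290, 1/10)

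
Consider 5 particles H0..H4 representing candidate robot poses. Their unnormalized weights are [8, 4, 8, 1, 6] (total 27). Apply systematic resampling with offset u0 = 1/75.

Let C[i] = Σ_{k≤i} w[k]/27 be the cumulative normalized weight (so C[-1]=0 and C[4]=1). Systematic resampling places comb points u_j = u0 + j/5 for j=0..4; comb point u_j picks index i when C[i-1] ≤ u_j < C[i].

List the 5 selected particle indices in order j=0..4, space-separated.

C = [8/27, 4/9, 20/27, 7/9, 1]
j=0: u_0=1/75 ∈ [0, 8/27) → index 0
j=1: u_1=16/75 ∈ [0, 8/27) → index 0
j=2: u_2=31/75 ∈ [8/27, 4/9) → index 1
j=3: u_3=46/75 ∈ [4/9, 20/27) → index 2
j=4: u_4=61/75 ∈ [7/9, 1) → index 4

0 0 1 2 4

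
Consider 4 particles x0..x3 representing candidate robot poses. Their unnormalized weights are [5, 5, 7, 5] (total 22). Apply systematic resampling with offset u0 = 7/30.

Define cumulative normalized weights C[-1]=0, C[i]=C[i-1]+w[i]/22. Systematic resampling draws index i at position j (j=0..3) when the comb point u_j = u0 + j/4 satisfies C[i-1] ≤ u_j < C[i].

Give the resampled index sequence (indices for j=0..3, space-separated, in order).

1 2 2 3

C = [5/22, 5/11, 17/22, 1]
j=0: u_0=7/30 ∈ [5/22, 5/11) → index 1
j=1: u_1=29/60 ∈ [5/11, 17/22) → index 2
j=2: u_2=11/15 ∈ [5/11, 17/22) → index 2
j=3: u_3=59/60 ∈ [17/22, 1) → index 3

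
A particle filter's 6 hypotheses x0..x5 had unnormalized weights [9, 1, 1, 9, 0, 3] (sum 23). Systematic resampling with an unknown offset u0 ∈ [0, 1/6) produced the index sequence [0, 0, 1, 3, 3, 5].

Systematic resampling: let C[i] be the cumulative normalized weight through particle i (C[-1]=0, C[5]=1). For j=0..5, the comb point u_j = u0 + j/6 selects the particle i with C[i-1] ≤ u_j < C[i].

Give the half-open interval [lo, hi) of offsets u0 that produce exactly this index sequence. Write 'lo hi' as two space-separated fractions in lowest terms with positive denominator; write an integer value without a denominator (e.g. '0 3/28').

4/69 7/69

C = [9/23, 10/23, 11/23, 20/23, 20/23, 1]
j=0 picked index 0: u0 ∈ [0, 9/23)
j=1 picked index 0: u0 ∈ [-1/6, 31/138)
j=2 picked index 1: u0 ∈ [4/69, 7/69)
j=3 picked index 3: u0 ∈ [-1/46, 17/46)
j=4 picked index 3: u0 ∈ [-13/69, 14/69)
j=5 picked index 5: u0 ∈ [5/138, 1/6)
intersection: [4/69, 7/69)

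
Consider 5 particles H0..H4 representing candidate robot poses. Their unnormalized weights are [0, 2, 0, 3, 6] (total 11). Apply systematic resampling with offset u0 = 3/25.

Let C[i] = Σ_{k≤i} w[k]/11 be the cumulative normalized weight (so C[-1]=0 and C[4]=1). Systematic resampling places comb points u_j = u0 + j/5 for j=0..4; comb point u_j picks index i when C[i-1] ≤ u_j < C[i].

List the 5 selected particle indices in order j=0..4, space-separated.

C = [0, 2/11, 2/11, 5/11, 1]
j=0: u_0=3/25 ∈ [0, 2/11) → index 1
j=1: u_1=8/25 ∈ [2/11, 5/11) → index 3
j=2: u_2=13/25 ∈ [5/11, 1) → index 4
j=3: u_3=18/25 ∈ [5/11, 1) → index 4
j=4: u_4=23/25 ∈ [5/11, 1) → index 4

1 3 4 4 4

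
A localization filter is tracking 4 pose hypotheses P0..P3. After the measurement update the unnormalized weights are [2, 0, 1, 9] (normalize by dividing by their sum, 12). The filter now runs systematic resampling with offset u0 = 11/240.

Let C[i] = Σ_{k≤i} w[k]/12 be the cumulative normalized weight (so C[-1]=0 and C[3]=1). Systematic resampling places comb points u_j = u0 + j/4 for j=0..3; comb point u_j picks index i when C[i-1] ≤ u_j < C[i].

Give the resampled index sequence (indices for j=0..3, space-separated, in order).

C = [1/6, 1/6, 1/4, 1]
j=0: u_0=11/240 ∈ [0, 1/6) → index 0
j=1: u_1=71/240 ∈ [1/4, 1) → index 3
j=2: u_2=131/240 ∈ [1/4, 1) → index 3
j=3: u_3=191/240 ∈ [1/4, 1) → index 3

0 3 3 3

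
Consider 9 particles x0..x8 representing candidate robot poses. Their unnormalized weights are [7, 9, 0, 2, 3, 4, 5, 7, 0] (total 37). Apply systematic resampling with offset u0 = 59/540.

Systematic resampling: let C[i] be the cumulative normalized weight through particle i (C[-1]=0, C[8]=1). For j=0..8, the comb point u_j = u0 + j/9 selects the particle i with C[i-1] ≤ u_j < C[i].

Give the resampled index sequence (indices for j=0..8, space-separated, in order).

C = [7/37, 16/37, 16/37, 18/37, 21/37, 25/37, 30/37, 1, 1]
j=0: u_0=59/540 ∈ [0, 7/37) → index 0
j=1: u_1=119/540 ∈ [7/37, 16/37) → index 1
j=2: u_2=179/540 ∈ [7/37, 16/37) → index 1
j=3: u_3=239/540 ∈ [16/37, 18/37) → index 3
j=4: u_4=299/540 ∈ [18/37, 21/37) → index 4
j=5: u_5=359/540 ∈ [21/37, 25/37) → index 5
j=6: u_6=419/540 ∈ [25/37, 30/37) → index 6
j=7: u_7=479/540 ∈ [30/37, 1) → index 7
j=8: u_8=539/540 ∈ [30/37, 1) → index 7

0 1 1 3 4 5 6 7 7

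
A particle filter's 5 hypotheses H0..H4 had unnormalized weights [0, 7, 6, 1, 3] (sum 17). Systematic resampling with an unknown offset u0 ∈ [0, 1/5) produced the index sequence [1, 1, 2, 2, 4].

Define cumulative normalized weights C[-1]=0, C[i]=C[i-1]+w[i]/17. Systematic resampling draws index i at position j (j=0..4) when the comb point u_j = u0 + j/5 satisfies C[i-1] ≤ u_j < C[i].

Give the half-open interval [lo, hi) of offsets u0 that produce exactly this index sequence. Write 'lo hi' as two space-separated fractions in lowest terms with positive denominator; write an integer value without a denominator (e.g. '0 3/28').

2/85 14/85

C = [0, 7/17, 13/17, 14/17, 1]
j=0 picked index 1: u0 ∈ [0, 7/17)
j=1 picked index 1: u0 ∈ [-1/5, 18/85)
j=2 picked index 2: u0 ∈ [1/85, 31/85)
j=3 picked index 2: u0 ∈ [-16/85, 14/85)
j=4 picked index 4: u0 ∈ [2/85, 1/5)
intersection: [2/85, 14/85)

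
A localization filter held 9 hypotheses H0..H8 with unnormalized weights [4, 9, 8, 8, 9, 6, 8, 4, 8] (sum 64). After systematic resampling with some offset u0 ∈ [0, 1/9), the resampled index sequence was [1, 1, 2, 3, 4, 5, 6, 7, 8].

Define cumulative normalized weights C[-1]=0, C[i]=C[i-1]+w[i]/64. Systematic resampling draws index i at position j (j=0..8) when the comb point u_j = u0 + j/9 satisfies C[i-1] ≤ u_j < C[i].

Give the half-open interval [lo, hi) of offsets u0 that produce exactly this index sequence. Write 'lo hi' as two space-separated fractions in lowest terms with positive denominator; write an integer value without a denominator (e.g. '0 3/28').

C = [1/16, 13/64, 21/64, 29/64, 19/32, 11/16, 13/16, 7/8, 1]
j=0 picked index 1: u0 ∈ [1/16, 13/64)
j=1 picked index 1: u0 ∈ [-7/144, 53/576)
j=2 picked index 2: u0 ∈ [-11/576, 61/576)
j=3 picked index 3: u0 ∈ [-1/192, 23/192)
j=4 picked index 4: u0 ∈ [5/576, 43/288)
j=5 picked index 5: u0 ∈ [11/288, 19/144)
j=6 picked index 6: u0 ∈ [1/48, 7/48)
j=7 picked index 7: u0 ∈ [5/144, 7/72)
j=8 picked index 8: u0 ∈ [-1/72, 1/9)
intersection: [1/16, 53/576)

1/16 53/576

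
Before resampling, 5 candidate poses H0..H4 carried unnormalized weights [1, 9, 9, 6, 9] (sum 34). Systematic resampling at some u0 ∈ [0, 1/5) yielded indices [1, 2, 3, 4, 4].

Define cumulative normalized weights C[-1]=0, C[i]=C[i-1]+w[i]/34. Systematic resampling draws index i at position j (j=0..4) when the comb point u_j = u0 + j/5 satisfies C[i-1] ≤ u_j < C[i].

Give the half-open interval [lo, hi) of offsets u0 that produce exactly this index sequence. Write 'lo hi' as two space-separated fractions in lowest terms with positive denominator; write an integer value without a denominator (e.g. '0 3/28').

27/170 1/5

C = [1/34, 5/17, 19/34, 25/34, 1]
j=0 picked index 1: u0 ∈ [1/34, 5/17)
j=1 picked index 2: u0 ∈ [8/85, 61/170)
j=2 picked index 3: u0 ∈ [27/170, 57/170)
j=3 picked index 4: u0 ∈ [23/170, 2/5)
j=4 picked index 4: u0 ∈ [-11/170, 1/5)
intersection: [27/170, 1/5)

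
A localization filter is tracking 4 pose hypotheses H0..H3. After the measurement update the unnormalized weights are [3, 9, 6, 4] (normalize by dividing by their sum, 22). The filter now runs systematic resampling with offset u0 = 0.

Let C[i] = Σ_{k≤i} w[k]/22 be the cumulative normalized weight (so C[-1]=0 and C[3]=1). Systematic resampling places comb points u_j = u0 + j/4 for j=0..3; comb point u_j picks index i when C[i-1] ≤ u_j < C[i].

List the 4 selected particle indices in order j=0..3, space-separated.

C = [3/22, 6/11, 9/11, 1]
j=0: u_0=0 ∈ [0, 3/22) → index 0
j=1: u_1=1/4 ∈ [3/22, 6/11) → index 1
j=2: u_2=1/2 ∈ [3/22, 6/11) → index 1
j=3: u_3=3/4 ∈ [6/11, 9/11) → index 2

0 1 1 2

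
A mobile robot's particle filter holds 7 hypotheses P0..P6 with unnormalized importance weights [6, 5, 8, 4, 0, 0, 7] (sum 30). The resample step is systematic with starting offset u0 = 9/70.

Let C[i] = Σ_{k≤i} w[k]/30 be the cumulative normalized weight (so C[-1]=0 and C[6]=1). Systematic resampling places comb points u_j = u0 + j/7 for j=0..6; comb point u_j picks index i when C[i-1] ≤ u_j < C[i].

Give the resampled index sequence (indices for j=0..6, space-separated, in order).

C = [1/5, 11/30, 19/30, 23/30, 23/30, 23/30, 1]
j=0: u_0=9/70 ∈ [0, 1/5) → index 0
j=1: u_1=19/70 ∈ [1/5, 11/30) → index 1
j=2: u_2=29/70 ∈ [11/30, 19/30) → index 2
j=3: u_3=39/70 ∈ [11/30, 19/30) → index 2
j=4: u_4=7/10 ∈ [19/30, 23/30) → index 3
j=5: u_5=59/70 ∈ [23/30, 1) → index 6
j=6: u_6=69/70 ∈ [23/30, 1) → index 6

0 1 2 2 3 6 6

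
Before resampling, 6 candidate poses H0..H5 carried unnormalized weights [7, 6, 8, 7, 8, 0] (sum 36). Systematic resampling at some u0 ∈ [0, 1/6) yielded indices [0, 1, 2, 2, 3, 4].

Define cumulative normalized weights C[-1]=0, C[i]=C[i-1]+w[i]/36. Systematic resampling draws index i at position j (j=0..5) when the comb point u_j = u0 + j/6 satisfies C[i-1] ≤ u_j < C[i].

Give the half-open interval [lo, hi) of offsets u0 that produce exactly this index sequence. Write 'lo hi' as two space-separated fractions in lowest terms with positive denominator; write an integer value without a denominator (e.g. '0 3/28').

1/36 1/12

C = [7/36, 13/36, 7/12, 7/9, 1, 1]
j=0 picked index 0: u0 ∈ [0, 7/36)
j=1 picked index 1: u0 ∈ [1/36, 7/36)
j=2 picked index 2: u0 ∈ [1/36, 1/4)
j=3 picked index 2: u0 ∈ [-5/36, 1/12)
j=4 picked index 3: u0 ∈ [-1/12, 1/9)
j=5 picked index 4: u0 ∈ [-1/18, 1/6)
intersection: [1/36, 1/12)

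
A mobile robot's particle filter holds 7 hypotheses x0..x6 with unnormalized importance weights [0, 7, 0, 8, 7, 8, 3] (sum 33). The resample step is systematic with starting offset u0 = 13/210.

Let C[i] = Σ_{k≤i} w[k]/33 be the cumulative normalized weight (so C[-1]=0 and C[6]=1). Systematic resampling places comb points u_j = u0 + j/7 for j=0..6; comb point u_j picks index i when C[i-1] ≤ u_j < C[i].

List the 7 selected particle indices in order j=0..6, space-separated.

1 1 3 4 4 5 6

C = [0, 7/33, 7/33, 5/11, 2/3, 10/11, 1]
j=0: u_0=13/210 ∈ [0, 7/33) → index 1
j=1: u_1=43/210 ∈ [0, 7/33) → index 1
j=2: u_2=73/210 ∈ [7/33, 5/11) → index 3
j=3: u_3=103/210 ∈ [5/11, 2/3) → index 4
j=4: u_4=19/30 ∈ [5/11, 2/3) → index 4
j=5: u_5=163/210 ∈ [2/3, 10/11) → index 5
j=6: u_6=193/210 ∈ [10/11, 1) → index 6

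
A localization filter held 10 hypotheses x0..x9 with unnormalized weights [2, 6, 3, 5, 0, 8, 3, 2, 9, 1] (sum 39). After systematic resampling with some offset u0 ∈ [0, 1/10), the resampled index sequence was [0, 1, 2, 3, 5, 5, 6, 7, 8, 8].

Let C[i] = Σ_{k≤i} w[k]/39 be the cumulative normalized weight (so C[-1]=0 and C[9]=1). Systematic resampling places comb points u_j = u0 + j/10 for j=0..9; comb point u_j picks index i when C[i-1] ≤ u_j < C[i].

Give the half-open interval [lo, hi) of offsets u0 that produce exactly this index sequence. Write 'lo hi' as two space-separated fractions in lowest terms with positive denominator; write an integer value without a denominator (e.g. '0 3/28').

1/65 17/390

C = [2/39, 8/39, 11/39, 16/39, 16/39, 8/13, 9/13, 29/39, 38/39, 1]
j=0 picked index 0: u0 ∈ [0, 2/39)
j=1 picked index 1: u0 ∈ [-19/390, 41/390)
j=2 picked index 2: u0 ∈ [1/195, 16/195)
j=3 picked index 3: u0 ∈ [-7/390, 43/390)
j=4 picked index 5: u0 ∈ [2/195, 14/65)
j=5 picked index 5: u0 ∈ [-7/78, 3/26)
j=6 picked index 6: u0 ∈ [1/65, 6/65)
j=7 picked index 7: u0 ∈ [-1/130, 17/390)
j=8 picked index 8: u0 ∈ [-11/195, 34/195)
j=9 picked index 8: u0 ∈ [-61/390, 29/390)
intersection: [1/65, 17/390)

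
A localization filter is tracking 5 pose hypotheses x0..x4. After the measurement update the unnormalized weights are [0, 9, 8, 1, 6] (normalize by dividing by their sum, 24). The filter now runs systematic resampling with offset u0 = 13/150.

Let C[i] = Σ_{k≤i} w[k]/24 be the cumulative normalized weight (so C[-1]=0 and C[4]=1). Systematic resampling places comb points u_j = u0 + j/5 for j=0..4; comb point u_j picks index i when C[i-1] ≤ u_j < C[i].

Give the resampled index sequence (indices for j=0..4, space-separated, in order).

C = [0, 3/8, 17/24, 3/4, 1]
j=0: u_0=13/150 ∈ [0, 3/8) → index 1
j=1: u_1=43/150 ∈ [0, 3/8) → index 1
j=2: u_2=73/150 ∈ [3/8, 17/24) → index 2
j=3: u_3=103/150 ∈ [3/8, 17/24) → index 2
j=4: u_4=133/150 ∈ [3/4, 1) → index 4

1 1 2 2 4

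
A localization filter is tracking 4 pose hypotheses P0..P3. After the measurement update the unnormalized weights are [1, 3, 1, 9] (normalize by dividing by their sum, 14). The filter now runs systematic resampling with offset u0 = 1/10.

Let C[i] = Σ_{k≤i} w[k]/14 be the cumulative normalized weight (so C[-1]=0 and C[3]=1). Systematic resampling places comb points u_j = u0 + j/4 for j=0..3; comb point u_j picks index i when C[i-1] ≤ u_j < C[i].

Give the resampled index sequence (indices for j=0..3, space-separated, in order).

C = [1/14, 2/7, 5/14, 1]
j=0: u_0=1/10 ∈ [1/14, 2/7) → index 1
j=1: u_1=7/20 ∈ [2/7, 5/14) → index 2
j=2: u_2=3/5 ∈ [5/14, 1) → index 3
j=3: u_3=17/20 ∈ [5/14, 1) → index 3

1 2 3 3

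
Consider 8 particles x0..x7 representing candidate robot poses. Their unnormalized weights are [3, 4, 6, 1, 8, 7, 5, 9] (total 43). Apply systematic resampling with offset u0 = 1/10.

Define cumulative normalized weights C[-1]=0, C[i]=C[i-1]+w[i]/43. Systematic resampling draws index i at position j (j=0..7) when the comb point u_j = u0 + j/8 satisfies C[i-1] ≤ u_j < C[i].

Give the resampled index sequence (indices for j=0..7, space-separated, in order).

C = [3/43, 7/43, 13/43, 14/43, 22/43, 29/43, 34/43, 1]
j=0: u_0=1/10 ∈ [3/43, 7/43) → index 1
j=1: u_1=9/40 ∈ [7/43, 13/43) → index 2
j=2: u_2=7/20 ∈ [14/43, 22/43) → index 4
j=3: u_3=19/40 ∈ [14/43, 22/43) → index 4
j=4: u_4=3/5 ∈ [22/43, 29/43) → index 5
j=5: u_5=29/40 ∈ [29/43, 34/43) → index 6
j=6: u_6=17/20 ∈ [34/43, 1) → index 7
j=7: u_7=39/40 ∈ [34/43, 1) → index 7

1 2 4 4 5 6 7 7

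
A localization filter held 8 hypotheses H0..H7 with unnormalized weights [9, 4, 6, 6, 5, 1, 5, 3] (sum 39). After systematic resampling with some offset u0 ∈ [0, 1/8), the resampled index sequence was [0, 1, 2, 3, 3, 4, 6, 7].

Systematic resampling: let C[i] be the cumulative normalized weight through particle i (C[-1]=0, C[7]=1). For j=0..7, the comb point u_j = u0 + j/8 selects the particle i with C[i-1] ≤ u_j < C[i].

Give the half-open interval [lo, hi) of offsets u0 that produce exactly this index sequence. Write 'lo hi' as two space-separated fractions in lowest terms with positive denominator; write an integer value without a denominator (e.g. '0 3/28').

C = [3/13, 1/3, 19/39, 25/39, 10/13, 31/39, 12/13, 1]
j=0 picked index 0: u0 ∈ [0, 3/13)
j=1 picked index 1: u0 ∈ [11/104, 5/24)
j=2 picked index 2: u0 ∈ [1/12, 37/156)
j=3 picked index 3: u0 ∈ [35/312, 83/312)
j=4 picked index 3: u0 ∈ [-1/78, 11/78)
j=5 picked index 4: u0 ∈ [5/312, 15/104)
j=6 picked index 6: u0 ∈ [7/156, 9/52)
j=7 picked index 7: u0 ∈ [5/104, 1/8)
intersection: [35/312, 1/8)

35/312 1/8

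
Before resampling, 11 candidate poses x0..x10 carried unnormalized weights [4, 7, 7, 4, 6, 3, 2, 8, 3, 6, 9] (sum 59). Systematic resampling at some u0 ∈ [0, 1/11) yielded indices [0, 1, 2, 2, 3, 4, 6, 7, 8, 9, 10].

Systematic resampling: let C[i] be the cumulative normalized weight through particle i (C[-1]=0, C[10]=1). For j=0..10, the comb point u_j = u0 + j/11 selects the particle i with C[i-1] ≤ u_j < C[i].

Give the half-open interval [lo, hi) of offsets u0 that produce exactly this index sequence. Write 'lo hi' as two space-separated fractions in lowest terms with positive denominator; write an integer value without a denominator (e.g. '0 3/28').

C = [4/59, 11/59, 18/59, 22/59, 28/59, 31/59, 33/59, 41/59, 44/59, 50/59, 1]
j=0 picked index 0: u0 ∈ [0, 4/59)
j=1 picked index 1: u0 ∈ [-15/649, 62/649)
j=2 picked index 2: u0 ∈ [3/649, 80/649)
j=3 picked index 2: u0 ∈ [-56/649, 21/649)
j=4 picked index 3: u0 ∈ [-38/649, 6/649)
j=5 picked index 4: u0 ∈ [-53/649, 13/649)
j=6 picked index 6: u0 ∈ [-13/649, 9/649)
j=7 picked index 7: u0 ∈ [-50/649, 38/649)
j=8 picked index 8: u0 ∈ [-21/649, 12/649)
j=9 picked index 9: u0 ∈ [-47/649, 19/649)
j=10 picked index 10: u0 ∈ [-40/649, 1/11)
intersection: [3/649, 6/649)

3/649 6/649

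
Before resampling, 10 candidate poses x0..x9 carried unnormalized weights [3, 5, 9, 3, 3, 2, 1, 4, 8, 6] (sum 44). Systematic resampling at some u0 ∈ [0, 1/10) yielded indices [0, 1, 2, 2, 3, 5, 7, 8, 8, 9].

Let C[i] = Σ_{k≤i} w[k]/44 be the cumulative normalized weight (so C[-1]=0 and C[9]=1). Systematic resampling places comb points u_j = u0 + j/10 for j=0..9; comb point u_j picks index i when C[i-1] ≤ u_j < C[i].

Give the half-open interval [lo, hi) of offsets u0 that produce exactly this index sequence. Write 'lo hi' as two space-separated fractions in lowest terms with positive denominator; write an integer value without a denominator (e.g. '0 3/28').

C = [3/44, 2/11, 17/44, 5/11, 23/44, 25/44, 13/22, 15/22, 19/22, 1]
j=0 picked index 0: u0 ∈ [0, 3/44)
j=1 picked index 1: u0 ∈ [-7/220, 9/110)
j=2 picked index 2: u0 ∈ [-1/55, 41/220)
j=3 picked index 2: u0 ∈ [-13/110, 19/220)
j=4 picked index 3: u0 ∈ [-3/220, 3/55)
j=5 picked index 5: u0 ∈ [1/44, 3/44)
j=6 picked index 7: u0 ∈ [-1/110, 9/110)
j=7 picked index 8: u0 ∈ [-1/55, 9/55)
j=8 picked index 8: u0 ∈ [-13/110, 7/110)
j=9 picked index 9: u0 ∈ [-2/55, 1/10)
intersection: [1/44, 3/55)

1/44 3/55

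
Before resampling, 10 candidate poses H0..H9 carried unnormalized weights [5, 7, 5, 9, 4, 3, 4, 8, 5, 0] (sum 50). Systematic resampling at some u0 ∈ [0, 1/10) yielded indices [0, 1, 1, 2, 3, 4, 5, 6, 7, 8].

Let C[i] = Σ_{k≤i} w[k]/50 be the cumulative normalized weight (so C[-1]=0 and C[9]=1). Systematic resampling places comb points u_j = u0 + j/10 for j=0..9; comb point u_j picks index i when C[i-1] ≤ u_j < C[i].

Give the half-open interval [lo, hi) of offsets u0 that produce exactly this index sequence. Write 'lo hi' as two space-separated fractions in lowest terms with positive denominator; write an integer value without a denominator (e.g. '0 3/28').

C = [1/10, 6/25, 17/50, 13/25, 3/5, 33/50, 37/50, 9/10, 1, 1]
j=0 picked index 0: u0 ∈ [0, 1/10)
j=1 picked index 1: u0 ∈ [0, 7/50)
j=2 picked index 1: u0 ∈ [-1/10, 1/25)
j=3 picked index 2: u0 ∈ [-3/50, 1/25)
j=4 picked index 3: u0 ∈ [-3/50, 3/25)
j=5 picked index 4: u0 ∈ [1/50, 1/10)
j=6 picked index 5: u0 ∈ [0, 3/50)
j=7 picked index 6: u0 ∈ [-1/25, 1/25)
j=8 picked index 7: u0 ∈ [-3/50, 1/10)
j=9 picked index 8: u0 ∈ [0, 1/10)
intersection: [1/50, 1/25)

1/50 1/25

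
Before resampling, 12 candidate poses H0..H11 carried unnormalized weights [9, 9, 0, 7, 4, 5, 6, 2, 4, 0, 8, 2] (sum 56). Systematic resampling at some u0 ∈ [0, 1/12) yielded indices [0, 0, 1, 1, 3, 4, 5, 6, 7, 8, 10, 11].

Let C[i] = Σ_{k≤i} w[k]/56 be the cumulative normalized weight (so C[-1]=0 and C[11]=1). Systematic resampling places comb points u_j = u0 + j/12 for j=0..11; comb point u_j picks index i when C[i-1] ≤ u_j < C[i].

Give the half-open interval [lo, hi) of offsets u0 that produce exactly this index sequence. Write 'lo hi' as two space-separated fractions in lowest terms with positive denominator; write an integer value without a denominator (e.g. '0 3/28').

1/21 1/14

C = [9/56, 9/28, 9/28, 25/56, 29/56, 17/28, 5/7, 3/4, 23/28, 23/28, 27/28, 1]
j=0 picked index 0: u0 ∈ [0, 9/56)
j=1 picked index 0: u0 ∈ [-1/12, 13/168)
j=2 picked index 1: u0 ∈ [-1/168, 13/84)
j=3 picked index 1: u0 ∈ [-5/56, 1/14)
j=4 picked index 3: u0 ∈ [-1/84, 19/168)
j=5 picked index 4: u0 ∈ [5/168, 17/168)
j=6 picked index 5: u0 ∈ [1/56, 3/28)
j=7 picked index 6: u0 ∈ [1/42, 11/84)
j=8 picked index 7: u0 ∈ [1/21, 1/12)
j=9 picked index 8: u0 ∈ [0, 1/14)
j=10 picked index 10: u0 ∈ [-1/84, 11/84)
j=11 picked index 11: u0 ∈ [1/21, 1/12)
intersection: [1/21, 1/14)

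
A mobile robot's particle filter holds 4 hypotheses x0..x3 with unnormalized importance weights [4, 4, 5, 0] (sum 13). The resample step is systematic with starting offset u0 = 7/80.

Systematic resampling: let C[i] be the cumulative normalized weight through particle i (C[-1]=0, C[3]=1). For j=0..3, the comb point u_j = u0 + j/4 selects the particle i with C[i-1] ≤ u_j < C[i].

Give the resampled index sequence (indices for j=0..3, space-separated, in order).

0 1 1 2

C = [4/13, 8/13, 1, 1]
j=0: u_0=7/80 ∈ [0, 4/13) → index 0
j=1: u_1=27/80 ∈ [4/13, 8/13) → index 1
j=2: u_2=47/80 ∈ [4/13, 8/13) → index 1
j=3: u_3=67/80 ∈ [8/13, 1) → index 2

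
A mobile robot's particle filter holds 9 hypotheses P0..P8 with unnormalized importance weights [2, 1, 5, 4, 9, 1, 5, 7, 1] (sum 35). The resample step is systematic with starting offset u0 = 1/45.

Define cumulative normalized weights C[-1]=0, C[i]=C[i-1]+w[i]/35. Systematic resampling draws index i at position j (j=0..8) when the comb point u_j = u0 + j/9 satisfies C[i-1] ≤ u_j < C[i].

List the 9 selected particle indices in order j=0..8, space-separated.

0 2 3 4 4 4 6 7 7

C = [2/35, 3/35, 8/35, 12/35, 3/5, 22/35, 27/35, 34/35, 1]
j=0: u_0=1/45 ∈ [0, 2/35) → index 0
j=1: u_1=2/15 ∈ [3/35, 8/35) → index 2
j=2: u_2=11/45 ∈ [8/35, 12/35) → index 3
j=3: u_3=16/45 ∈ [12/35, 3/5) → index 4
j=4: u_4=7/15 ∈ [12/35, 3/5) → index 4
j=5: u_5=26/45 ∈ [12/35, 3/5) → index 4
j=6: u_6=31/45 ∈ [22/35, 27/35) → index 6
j=7: u_7=4/5 ∈ [27/35, 34/35) → index 7
j=8: u_8=41/45 ∈ [27/35, 34/35) → index 7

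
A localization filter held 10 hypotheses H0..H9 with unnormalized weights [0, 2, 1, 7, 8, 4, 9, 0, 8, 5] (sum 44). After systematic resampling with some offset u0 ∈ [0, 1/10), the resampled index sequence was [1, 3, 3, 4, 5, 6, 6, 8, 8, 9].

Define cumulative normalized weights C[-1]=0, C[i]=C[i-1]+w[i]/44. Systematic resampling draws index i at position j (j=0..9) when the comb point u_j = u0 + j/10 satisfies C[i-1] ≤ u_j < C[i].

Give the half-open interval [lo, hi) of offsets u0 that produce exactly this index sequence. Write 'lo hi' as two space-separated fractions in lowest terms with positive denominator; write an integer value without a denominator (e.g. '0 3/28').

1/110 3/110

C = [0, 1/22, 3/44, 5/22, 9/22, 1/2, 31/44, 31/44, 39/44, 1]
j=0 picked index 1: u0 ∈ [0, 1/22)
j=1 picked index 3: u0 ∈ [-7/220, 7/55)
j=2 picked index 3: u0 ∈ [-29/220, 3/110)
j=3 picked index 4: u0 ∈ [-4/55, 6/55)
j=4 picked index 5: u0 ∈ [1/110, 1/10)
j=5 picked index 6: u0 ∈ [0, 9/44)
j=6 picked index 6: u0 ∈ [-1/10, 23/220)
j=7 picked index 8: u0 ∈ [1/220, 41/220)
j=8 picked index 8: u0 ∈ [-21/220, 19/220)
j=9 picked index 9: u0 ∈ [-3/220, 1/10)
intersection: [1/110, 3/110)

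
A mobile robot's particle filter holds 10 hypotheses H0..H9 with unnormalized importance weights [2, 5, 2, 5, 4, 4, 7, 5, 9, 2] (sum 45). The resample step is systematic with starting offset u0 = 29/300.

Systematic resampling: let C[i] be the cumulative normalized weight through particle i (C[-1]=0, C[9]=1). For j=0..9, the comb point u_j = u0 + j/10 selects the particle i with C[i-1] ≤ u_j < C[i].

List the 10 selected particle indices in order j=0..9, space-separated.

C = [2/45, 7/45, 1/5, 14/45, 2/5, 22/45, 29/45, 34/45, 43/45, 1]
j=0: u_0=29/300 ∈ [2/45, 7/45) → index 1
j=1: u_1=59/300 ∈ [7/45, 1/5) → index 2
j=2: u_2=89/300 ∈ [1/5, 14/45) → index 3
j=3: u_3=119/300 ∈ [14/45, 2/5) → index 4
j=4: u_4=149/300 ∈ [22/45, 29/45) → index 6
j=5: u_5=179/300 ∈ [22/45, 29/45) → index 6
j=6: u_6=209/300 ∈ [29/45, 34/45) → index 7
j=7: u_7=239/300 ∈ [34/45, 43/45) → index 8
j=8: u_8=269/300 ∈ [34/45, 43/45) → index 8
j=9: u_9=299/300 ∈ [43/45, 1) → index 9

1 2 3 4 6 6 7 8 8 9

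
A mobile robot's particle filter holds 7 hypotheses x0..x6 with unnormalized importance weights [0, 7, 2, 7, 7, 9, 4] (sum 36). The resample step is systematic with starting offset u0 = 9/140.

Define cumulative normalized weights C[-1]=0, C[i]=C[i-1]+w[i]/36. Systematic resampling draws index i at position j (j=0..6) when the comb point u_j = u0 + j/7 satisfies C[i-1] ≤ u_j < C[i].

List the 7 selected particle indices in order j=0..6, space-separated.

C = [0, 7/36, 1/4, 4/9, 23/36, 8/9, 1]
j=0: u_0=9/140 ∈ [0, 7/36) → index 1
j=1: u_1=29/140 ∈ [7/36, 1/4) → index 2
j=2: u_2=7/20 ∈ [1/4, 4/9) → index 3
j=3: u_3=69/140 ∈ [4/9, 23/36) → index 4
j=4: u_4=89/140 ∈ [4/9, 23/36) → index 4
j=5: u_5=109/140 ∈ [23/36, 8/9) → index 5
j=6: u_6=129/140 ∈ [8/9, 1) → index 6

1 2 3 4 4 5 6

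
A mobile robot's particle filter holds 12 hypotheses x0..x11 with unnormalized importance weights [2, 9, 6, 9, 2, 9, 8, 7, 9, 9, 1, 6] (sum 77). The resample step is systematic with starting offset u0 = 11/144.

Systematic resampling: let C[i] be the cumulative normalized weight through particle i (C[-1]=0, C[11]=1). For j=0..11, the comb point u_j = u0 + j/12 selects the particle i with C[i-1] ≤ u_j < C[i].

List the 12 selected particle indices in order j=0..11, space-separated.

1 2 3 3 5 6 6 7 8 9 10 11

C = [2/77, 1/7, 17/77, 26/77, 4/11, 37/77, 45/77, 52/77, 61/77, 10/11, 71/77, 1]
j=0: u_0=11/144 ∈ [2/77, 1/7) → index 1
j=1: u_1=23/144 ∈ [1/7, 17/77) → index 2
j=2: u_2=35/144 ∈ [17/77, 26/77) → index 3
j=3: u_3=47/144 ∈ [17/77, 26/77) → index 3
j=4: u_4=59/144 ∈ [4/11, 37/77) → index 5
j=5: u_5=71/144 ∈ [37/77, 45/77) → index 6
j=6: u_6=83/144 ∈ [37/77, 45/77) → index 6
j=7: u_7=95/144 ∈ [45/77, 52/77) → index 7
j=8: u_8=107/144 ∈ [52/77, 61/77) → index 8
j=9: u_9=119/144 ∈ [61/77, 10/11) → index 9
j=10: u_10=131/144 ∈ [10/11, 71/77) → index 10
j=11: u_11=143/144 ∈ [71/77, 1) → index 11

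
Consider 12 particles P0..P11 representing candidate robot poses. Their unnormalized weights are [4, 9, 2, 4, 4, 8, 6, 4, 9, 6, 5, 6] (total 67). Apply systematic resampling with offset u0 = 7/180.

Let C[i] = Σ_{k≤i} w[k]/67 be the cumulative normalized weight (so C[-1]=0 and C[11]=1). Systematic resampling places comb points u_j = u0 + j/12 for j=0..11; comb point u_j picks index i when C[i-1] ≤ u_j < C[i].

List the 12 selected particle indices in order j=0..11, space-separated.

C = [4/67, 13/67, 15/67, 19/67, 23/67, 31/67, 37/67, 41/67, 50/67, 56/67, 61/67, 1]
j=0: u_0=7/180 ∈ [0, 4/67) → index 0
j=1: u_1=11/90 ∈ [4/67, 13/67) → index 1
j=2: u_2=37/180 ∈ [13/67, 15/67) → index 2
j=3: u_3=13/45 ∈ [19/67, 23/67) → index 4
j=4: u_4=67/180 ∈ [23/67, 31/67) → index 5
j=5: u_5=41/90 ∈ [23/67, 31/67) → index 5
j=6: u_6=97/180 ∈ [31/67, 37/67) → index 6
j=7: u_7=28/45 ∈ [41/67, 50/67) → index 8
j=8: u_8=127/180 ∈ [41/67, 50/67) → index 8
j=9: u_9=71/90 ∈ [50/67, 56/67) → index 9
j=10: u_10=157/180 ∈ [56/67, 61/67) → index 10
j=11: u_11=43/45 ∈ [61/67, 1) → index 11

0 1 2 4 5 5 6 8 8 9 10 11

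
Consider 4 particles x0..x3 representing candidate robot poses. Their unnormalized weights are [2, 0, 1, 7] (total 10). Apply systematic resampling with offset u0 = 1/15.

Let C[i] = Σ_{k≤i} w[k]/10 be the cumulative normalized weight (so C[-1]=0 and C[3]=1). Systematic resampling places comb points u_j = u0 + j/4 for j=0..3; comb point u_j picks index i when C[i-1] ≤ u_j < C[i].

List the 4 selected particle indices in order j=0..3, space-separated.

C = [1/5, 1/5, 3/10, 1]
j=0: u_0=1/15 ∈ [0, 1/5) → index 0
j=1: u_1=19/60 ∈ [3/10, 1) → index 3
j=2: u_2=17/30 ∈ [3/10, 1) → index 3
j=3: u_3=49/60 ∈ [3/10, 1) → index 3

0 3 3 3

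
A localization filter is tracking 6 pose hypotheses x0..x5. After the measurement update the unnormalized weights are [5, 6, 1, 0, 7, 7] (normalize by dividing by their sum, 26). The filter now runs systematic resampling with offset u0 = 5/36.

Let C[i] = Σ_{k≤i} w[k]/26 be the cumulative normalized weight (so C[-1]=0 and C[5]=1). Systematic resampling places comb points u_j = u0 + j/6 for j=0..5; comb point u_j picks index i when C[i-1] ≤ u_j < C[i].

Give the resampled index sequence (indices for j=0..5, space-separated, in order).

C = [5/26, 11/26, 6/13, 6/13, 19/26, 1]
j=0: u_0=5/36 ∈ [0, 5/26) → index 0
j=1: u_1=11/36 ∈ [5/26, 11/26) → index 1
j=2: u_2=17/36 ∈ [6/13, 19/26) → index 4
j=3: u_3=23/36 ∈ [6/13, 19/26) → index 4
j=4: u_4=29/36 ∈ [19/26, 1) → index 5
j=5: u_5=35/36 ∈ [19/26, 1) → index 5

0 1 4 4 5 5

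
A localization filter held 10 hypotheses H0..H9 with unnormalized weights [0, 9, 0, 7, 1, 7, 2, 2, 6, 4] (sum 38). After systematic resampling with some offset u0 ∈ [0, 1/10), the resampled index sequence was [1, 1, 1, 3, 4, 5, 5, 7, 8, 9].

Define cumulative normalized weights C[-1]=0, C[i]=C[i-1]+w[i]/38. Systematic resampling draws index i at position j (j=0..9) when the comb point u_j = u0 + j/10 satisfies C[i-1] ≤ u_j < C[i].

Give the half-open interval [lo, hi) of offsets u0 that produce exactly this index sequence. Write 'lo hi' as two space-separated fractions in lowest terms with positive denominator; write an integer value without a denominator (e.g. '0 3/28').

C = [0, 9/38, 9/38, 8/19, 17/38, 12/19, 13/19, 14/19, 17/19, 1]
j=0 picked index 1: u0 ∈ [0, 9/38)
j=1 picked index 1: u0 ∈ [-1/10, 13/95)
j=2 picked index 1: u0 ∈ [-1/5, 7/190)
j=3 picked index 3: u0 ∈ [-6/95, 23/190)
j=4 picked index 4: u0 ∈ [2/95, 9/190)
j=5 picked index 5: u0 ∈ [-1/19, 5/38)
j=6 picked index 5: u0 ∈ [-29/190, 3/95)
j=7 picked index 7: u0 ∈ [-3/190, 7/190)
j=8 picked index 8: u0 ∈ [-6/95, 9/95)
j=9 picked index 9: u0 ∈ [-1/190, 1/10)
intersection: [2/95, 3/95)

2/95 3/95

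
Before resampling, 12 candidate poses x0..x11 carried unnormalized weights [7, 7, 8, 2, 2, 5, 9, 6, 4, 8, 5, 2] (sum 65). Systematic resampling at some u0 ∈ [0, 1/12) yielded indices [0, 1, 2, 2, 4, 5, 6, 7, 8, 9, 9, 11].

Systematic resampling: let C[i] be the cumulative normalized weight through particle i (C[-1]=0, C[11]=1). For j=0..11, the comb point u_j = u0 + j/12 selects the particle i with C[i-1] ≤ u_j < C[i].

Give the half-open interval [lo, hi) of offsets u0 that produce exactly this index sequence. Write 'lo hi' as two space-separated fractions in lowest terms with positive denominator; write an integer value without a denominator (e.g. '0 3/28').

C = [7/65, 14/65, 22/65, 24/65, 2/5, 31/65, 8/13, 46/65, 10/13, 58/65, 63/65, 1]
j=0 picked index 0: u0 ∈ [0, 7/65)
j=1 picked index 1: u0 ∈ [19/780, 103/780)
j=2 picked index 2: u0 ∈ [19/390, 67/390)
j=3 picked index 2: u0 ∈ [-9/260, 23/260)
j=4 picked index 4: u0 ∈ [7/195, 1/15)
j=5 picked index 5: u0 ∈ [-1/60, 47/780)
j=6 picked index 6: u0 ∈ [-3/130, 3/26)
j=7 picked index 7: u0 ∈ [5/156, 97/780)
j=8 picked index 8: u0 ∈ [8/195, 4/39)
j=9 picked index 9: u0 ∈ [1/52, 37/260)
j=10 picked index 9: u0 ∈ [-5/78, 23/390)
j=11 picked index 11: u0 ∈ [41/780, 1/12)
intersection: [41/780, 23/390)

41/780 23/390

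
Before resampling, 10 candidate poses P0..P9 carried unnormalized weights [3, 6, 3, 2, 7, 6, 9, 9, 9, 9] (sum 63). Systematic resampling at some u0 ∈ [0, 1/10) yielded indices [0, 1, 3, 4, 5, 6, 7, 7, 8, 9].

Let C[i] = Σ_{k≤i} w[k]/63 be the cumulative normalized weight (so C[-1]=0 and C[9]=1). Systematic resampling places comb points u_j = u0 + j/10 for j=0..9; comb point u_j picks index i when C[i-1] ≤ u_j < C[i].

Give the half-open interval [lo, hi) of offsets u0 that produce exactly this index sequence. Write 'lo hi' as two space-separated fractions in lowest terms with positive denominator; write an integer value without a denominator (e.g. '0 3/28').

C = [1/21, 1/7, 4/21, 2/9, 1/3, 3/7, 4/7, 5/7, 6/7, 1]
j=0 picked index 0: u0 ∈ [0, 1/21)
j=1 picked index 1: u0 ∈ [-11/210, 3/70)
j=2 picked index 3: u0 ∈ [-1/105, 1/45)
j=3 picked index 4: u0 ∈ [-7/90, 1/30)
j=4 picked index 5: u0 ∈ [-1/15, 1/35)
j=5 picked index 6: u0 ∈ [-1/14, 1/14)
j=6 picked index 7: u0 ∈ [-1/35, 4/35)
j=7 picked index 7: u0 ∈ [-9/70, 1/70)
j=8 picked index 8: u0 ∈ [-3/35, 2/35)
j=9 picked index 9: u0 ∈ [-3/70, 1/10)
intersection: [0, 1/70)

0 1/70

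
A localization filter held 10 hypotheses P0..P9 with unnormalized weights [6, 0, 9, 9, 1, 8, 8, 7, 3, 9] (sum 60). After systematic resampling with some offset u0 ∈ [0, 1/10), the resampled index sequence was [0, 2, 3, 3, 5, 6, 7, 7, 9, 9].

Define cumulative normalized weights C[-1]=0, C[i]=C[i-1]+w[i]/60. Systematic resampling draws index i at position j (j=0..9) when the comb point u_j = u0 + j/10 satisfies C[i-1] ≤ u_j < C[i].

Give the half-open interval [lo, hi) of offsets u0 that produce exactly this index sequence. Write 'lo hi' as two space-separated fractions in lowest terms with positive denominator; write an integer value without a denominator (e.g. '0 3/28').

1/12 1/10

C = [1/10, 1/10, 1/4, 2/5, 5/12, 11/20, 41/60, 4/5, 17/20, 1]
j=0 picked index 0: u0 ∈ [0, 1/10)
j=1 picked index 2: u0 ∈ [0, 3/20)
j=2 picked index 3: u0 ∈ [1/20, 1/5)
j=3 picked index 3: u0 ∈ [-1/20, 1/10)
j=4 picked index 5: u0 ∈ [1/60, 3/20)
j=5 picked index 6: u0 ∈ [1/20, 11/60)
j=6 picked index 7: u0 ∈ [1/12, 1/5)
j=7 picked index 7: u0 ∈ [-1/60, 1/10)
j=8 picked index 9: u0 ∈ [1/20, 1/5)
j=9 picked index 9: u0 ∈ [-1/20, 1/10)
intersection: [1/12, 1/10)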